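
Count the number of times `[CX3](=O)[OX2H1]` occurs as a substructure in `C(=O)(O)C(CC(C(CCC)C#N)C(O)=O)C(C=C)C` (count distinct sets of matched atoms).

2

[CX3](=O)[OX2H1] is the SMARTS for a carboxylic acid: an sp2 carbon double-bonded to O and single-bonded to an -OH oxygen.
The molecule carries 2 separate instances of a carboxylic acid group (-C(=O)OH) meeting every constraint; each maps to a distinct set of atoms, giving 2 matches.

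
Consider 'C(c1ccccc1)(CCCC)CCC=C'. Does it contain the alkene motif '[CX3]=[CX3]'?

Yes

The pattern [CX3]=[CX3] describes a non-aromatic C=C double bond between two sp2 carbons — an alkene.
The molecule carries a vinyl group (-CH=CH2), whose atoms satisfy every constraint of the query, so the pattern matches.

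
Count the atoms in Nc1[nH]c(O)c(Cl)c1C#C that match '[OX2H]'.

1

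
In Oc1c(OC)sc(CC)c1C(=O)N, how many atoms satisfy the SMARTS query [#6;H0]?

5

The query [#6;H0] means: any carbon with no attached hydrogen.
Check the 13 heavy atoms by environment: 1× s (aromatic, H0) → no; 4× c (aromatic, H0) → match; 1× C (H0) → match; 2× O (H0) → no; 1× N (H2) → no; 1× C (H2) → no; 2× C (H3) → no; 1× O (H1) → no.
Summing the matching environments: 4 + 1 = 5 matching atoms.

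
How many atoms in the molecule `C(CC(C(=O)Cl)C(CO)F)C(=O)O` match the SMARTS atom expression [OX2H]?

2

The query [OX2H] means: aliphatic oxygen with two connections, one of which is H — an -OH oxygen.
Check the 13 heavy atoms by environment: 3× C (H2, X4) → no; 2× C (H1, X4) → no; 2× O (H1, X2) → match; 2× C (H0, X3) → no; 2× O (H0, X1) → no; 1× Cl (H0, X1) → no; 1× F (H0, X1) → no.
That gives 2 matching atoms.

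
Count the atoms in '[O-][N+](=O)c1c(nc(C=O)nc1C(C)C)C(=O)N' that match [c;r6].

4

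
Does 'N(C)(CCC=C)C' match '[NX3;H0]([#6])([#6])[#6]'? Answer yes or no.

Yes

The pattern [NX3;H0]([#6])([#6])[#6] describes a trivalent nitrogen with no H, bonded to three carbons — a tertiary amine.
The molecule carries a dimethylamino group (-N(CH3)2), whose atoms satisfy every constraint of the query, so the pattern matches.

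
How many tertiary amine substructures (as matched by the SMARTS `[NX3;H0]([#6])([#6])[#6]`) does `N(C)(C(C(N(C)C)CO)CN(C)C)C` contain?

[NX3;H0]([#6])([#6])[#6] is the SMARTS for a tertiary amine: a trivalent nitrogen with no H, bonded to three carbons.
The molecule carries 3 separate instances of a dimethylamino group (-N(CH3)2) meeting every constraint; each maps to a distinct set of atoms, giving 3 matches.

3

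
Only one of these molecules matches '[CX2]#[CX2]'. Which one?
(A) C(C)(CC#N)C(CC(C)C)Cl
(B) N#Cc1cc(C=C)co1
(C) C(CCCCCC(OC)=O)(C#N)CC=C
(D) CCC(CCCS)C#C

[CX2]#[CX2] describes a carbon-carbon triple bond (an alkyne).
(A) has a nitrile (-C#N) but the triple bond is C#N, not C#C.
(B) has a nitrile (-C#N) but the triple bond is C#N, not C#C.
(C) has a nitrile (-C#N) but the triple bond is C#N, not C#C.
(D) contains an ethynyl group (-C#CH), which satisfies every atom and bond constraint.
So the answer is (D).

D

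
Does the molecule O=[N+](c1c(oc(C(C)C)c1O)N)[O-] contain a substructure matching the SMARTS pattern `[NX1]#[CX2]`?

No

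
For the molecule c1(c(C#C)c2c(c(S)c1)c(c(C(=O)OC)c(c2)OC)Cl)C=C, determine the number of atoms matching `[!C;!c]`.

5

The query [!C;!c] means: neither aliphatic nor aromatic carbon — same as [!#6].
Check the 22 heavy atoms by environment: 10× c (aromatic) → no; 7× C → no; 3× O → match; 1× Cl → match; 1× S → match.
Summing the matching environments: 3 + 1 + 1 = 5 matching atoms.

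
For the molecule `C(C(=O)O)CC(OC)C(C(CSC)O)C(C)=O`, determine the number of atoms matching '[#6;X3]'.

Check the 17 heavy atoms by environment: 9× C (X4) → no; 1× S (X2) → no; 2× C (X3) → match; 2× O (X1) → no; 3× O (X2) → no.
That gives 2 matching atoms.

2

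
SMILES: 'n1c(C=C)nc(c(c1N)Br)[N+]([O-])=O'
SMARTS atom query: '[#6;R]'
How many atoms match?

4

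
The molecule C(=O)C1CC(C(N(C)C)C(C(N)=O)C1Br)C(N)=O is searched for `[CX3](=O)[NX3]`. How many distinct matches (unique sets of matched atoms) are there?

2

[CX3](=O)[NX3] is the SMARTS for an amide: a carbonyl carbon bonded to a trivalent nitrogen.
The molecule carries 2 separate instances of a primary amide (-C(=O)NH2) meeting every constraint; each maps to a distinct set of atoms, giving 2 matches.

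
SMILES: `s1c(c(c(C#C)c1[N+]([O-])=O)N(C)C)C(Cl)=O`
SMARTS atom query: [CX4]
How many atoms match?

2

The query [CX4] means: C with X4: aliphatic carbon with exactly 4 total connections (bonds + H).
Check the 16 heavy atoms by environment: 1× s (aromatic, X2) → no; 4× c (aromatic, X3) → no; 1× C (X3) → no; 2× O (X1) → no; 1× Cl (X1) → no; 2× C (X2) → no; 1× N (X3) → no; 2× C (X4) → match; 1× N (charge +1, X3) → no; 1× O (charge -1, X1) → no.
That gives 2 matching atoms.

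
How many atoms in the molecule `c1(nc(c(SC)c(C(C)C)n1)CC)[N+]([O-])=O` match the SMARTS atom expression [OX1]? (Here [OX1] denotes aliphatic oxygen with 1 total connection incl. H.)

2

Check the 16 heavy atoms by environment: 2× n (aromatic, X2) → no; 4× c (aromatic, X3) → no; 6× C (X4) → no; 1× S (X2) → no; 1× N (charge +1, X3) → no; 1× O (charge -1, X1) → match; 1× O (X1) → match.
Summing the matching environments: 1 + 1 = 2 matching atoms.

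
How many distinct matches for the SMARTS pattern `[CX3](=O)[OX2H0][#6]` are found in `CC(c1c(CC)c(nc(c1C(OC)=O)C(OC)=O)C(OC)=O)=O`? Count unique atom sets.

[CX3](=O)[OX2H0][#6] is the SMARTS for an ester: a carbonyl carbon bonded to an oxygen that is itself bonded to carbon (no H on that O).
The molecule carries 3 separate instances of a methyl-ester group (-C(=O)OCH3) meeting every constraint; each maps to a distinct set of atoms, giving 3 matches.

3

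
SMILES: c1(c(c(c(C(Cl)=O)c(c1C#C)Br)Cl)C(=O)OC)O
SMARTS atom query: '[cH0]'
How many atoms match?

6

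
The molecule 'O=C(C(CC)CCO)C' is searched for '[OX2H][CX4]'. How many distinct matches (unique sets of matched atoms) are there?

1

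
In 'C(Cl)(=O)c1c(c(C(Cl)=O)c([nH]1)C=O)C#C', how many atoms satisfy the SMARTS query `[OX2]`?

0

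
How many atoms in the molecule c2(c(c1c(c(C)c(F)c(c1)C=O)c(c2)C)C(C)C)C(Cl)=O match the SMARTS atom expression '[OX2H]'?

0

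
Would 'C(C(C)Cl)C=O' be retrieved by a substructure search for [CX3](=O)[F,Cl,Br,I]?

The pattern [CX3](=O)[F,Cl,Br,I] describes a carbonyl carbon bonded to a halogen — an acyl halide.
The closest candidate here is a chloro substituent, but the Cl is not on a carbonyl carbon. No other fragment satisfies the full query, so there is no match.

No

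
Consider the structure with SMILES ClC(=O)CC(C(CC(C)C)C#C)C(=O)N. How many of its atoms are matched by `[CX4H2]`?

2

The query [CX4H2] means: sp3 carbon (X4) with exactly two hydrogens.
Check the 15 heavy atoms by environment: 2× C (H2, X4) → match; 3× C (H1, X4) → no; 2× C (H0, X3) → no; 2× O (H0, X1) → no; 1× N (H2, X3) → no; 1× C (H0, X2) → no; 1× C (H1, X2) → no; 1× Cl (H0, X1) → no; 2× C (H3, X4) → no.
That gives 2 matching atoms.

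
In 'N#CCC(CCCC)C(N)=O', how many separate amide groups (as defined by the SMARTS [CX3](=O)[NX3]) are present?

[CX3](=O)[NX3] is the SMARTS for an amide: a carbonyl carbon bonded to a trivalent nitrogen.
Exactly one fragment in the molecule meets all constraints, giving 1 match.

1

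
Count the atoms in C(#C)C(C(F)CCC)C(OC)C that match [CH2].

Check the 12 heavy atoms by environment: 3× C (H3) → no; 4× C (H1) → no; 2× C (H2) → match; 1× O (H0) → no; 1× F (H0) → no; 1× C (H0) → no.
That gives 2 matching atoms.

2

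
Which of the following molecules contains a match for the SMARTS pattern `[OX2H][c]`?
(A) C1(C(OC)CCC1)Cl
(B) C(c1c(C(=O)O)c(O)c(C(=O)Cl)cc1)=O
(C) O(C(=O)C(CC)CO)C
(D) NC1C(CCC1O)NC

B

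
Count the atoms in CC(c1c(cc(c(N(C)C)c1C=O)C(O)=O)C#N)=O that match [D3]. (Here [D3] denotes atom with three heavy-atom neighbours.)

8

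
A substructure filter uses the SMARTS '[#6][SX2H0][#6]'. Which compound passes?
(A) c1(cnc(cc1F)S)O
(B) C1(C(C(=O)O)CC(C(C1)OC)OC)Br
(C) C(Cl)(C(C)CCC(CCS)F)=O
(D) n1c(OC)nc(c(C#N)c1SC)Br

D

[#6][SX2H0][#6] describes an aliphatic sulfur bridging two carbons with no H on the sulfur (a thioether).
(A) has a thiol (-SH) but the sulfur has H1, not H0 bridging two carbons.
(B) has a methoxy ether (-OCH3) but the bridging atom is O, not S.
(C) has a thiol (-SH) but the sulfur has H1, not H0 bridging two carbons.
(D) contains a methylthio ether (-SCH3), which satisfies every atom and bond constraint.
So the answer is (D).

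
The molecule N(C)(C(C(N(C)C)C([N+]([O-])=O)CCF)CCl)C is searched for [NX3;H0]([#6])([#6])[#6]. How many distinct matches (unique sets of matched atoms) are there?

2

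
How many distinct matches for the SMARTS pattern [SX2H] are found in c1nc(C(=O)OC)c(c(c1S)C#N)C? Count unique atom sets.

1

[SX2H] is the SMARTS for a thiol: an aliphatic sulfur with two connections, one being H.
Exactly one fragment in the molecule meets all constraints, giving 1 match.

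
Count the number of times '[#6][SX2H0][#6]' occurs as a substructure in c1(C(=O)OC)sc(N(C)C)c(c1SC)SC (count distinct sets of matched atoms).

[#6][SX2H0][#6] is the SMARTS for a thioether: an aliphatic sulfur bridging two carbons with no H on the sulfur.
The molecule carries 2 separate instances of a methylthio ether (-SCH3) meeting every constraint; each maps to a distinct set of atoms, giving 2 matches.

2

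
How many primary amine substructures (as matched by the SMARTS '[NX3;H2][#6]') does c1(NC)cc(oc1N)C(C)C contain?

1

[NX3;H2][#6] is the SMARTS for a primary amine: a trivalent nitrogen with two H attached to carbon.
Exactly one fragment in the molecule meets all constraints, giving 1 match.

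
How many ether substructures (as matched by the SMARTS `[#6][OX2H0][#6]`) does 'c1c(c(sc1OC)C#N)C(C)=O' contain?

[#6][OX2H0][#6] is the SMARTS for an ether: an aliphatic oxygen bridging two carbons with no H on the oxygen.
Exactly one fragment in the molecule meets all constraints, giving 1 match.

1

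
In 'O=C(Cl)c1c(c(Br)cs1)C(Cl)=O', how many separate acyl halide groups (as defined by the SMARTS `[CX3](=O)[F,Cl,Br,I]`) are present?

2

[CX3](=O)[F,Cl,Br,I] is the SMARTS for an acyl halide: a carbonyl carbon bonded to a halogen.
The molecule carries 2 separate instances of an acyl chloride (-C(=O)Cl) meeting every constraint; each maps to a distinct set of atoms, giving 2 matches.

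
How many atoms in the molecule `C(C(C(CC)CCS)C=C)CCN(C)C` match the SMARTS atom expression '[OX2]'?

0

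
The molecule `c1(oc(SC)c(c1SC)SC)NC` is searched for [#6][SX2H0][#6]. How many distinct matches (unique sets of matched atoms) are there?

3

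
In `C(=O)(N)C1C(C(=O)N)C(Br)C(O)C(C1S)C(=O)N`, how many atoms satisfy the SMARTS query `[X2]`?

The query [X2] means: any atom with exactly two total connections (bonds + H).
Check the 18 heavy atoms by environment: 6× C (X4) → no; 1× Br (X1) → no; 3× C (X3) → no; 3× O (X1) → no; 3× N (X3) → no; 1× S (X2) → match; 1× O (X2) → match.
Summing the matching environments: 1 + 1 = 2 matching atoms.

2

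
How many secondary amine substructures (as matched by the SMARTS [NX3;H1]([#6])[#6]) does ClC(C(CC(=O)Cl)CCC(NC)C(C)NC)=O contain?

2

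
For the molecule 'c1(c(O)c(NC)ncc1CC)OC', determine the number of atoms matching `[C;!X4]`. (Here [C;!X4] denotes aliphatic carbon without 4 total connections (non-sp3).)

The query [C;!X4] means: aliphatic carbon that does not have four total connections.
Check the 13 heavy atoms by environment: 1× n (aromatic, X2) → no; 5× c (aromatic, X3) → no; 1× N (X3) → no; 4× C (X4) → no; 2× O (X2) → no.
No environment satisfies the query, so 0 matching atoms.

0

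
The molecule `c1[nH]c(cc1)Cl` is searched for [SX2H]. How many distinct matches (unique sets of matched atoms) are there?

0

[SX2H] is the SMARTS for a thiol: an aliphatic sulfur with two connections, one being H.
No fragment in the molecule satisfies every constraint, giving 0 matches.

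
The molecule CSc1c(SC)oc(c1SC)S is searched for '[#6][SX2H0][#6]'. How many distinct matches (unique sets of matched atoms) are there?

[#6][SX2H0][#6] is the SMARTS for a thioether: an aliphatic sulfur bridging two carbons with no H on the sulfur.
The molecule carries 3 separate instances of a methylthio ether (-SCH3) meeting every constraint; each maps to a distinct set of atoms, giving 3 matches.

3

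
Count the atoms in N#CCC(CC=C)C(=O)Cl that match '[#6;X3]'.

3

Check the 10 heavy atoms by environment: 3× C (X4) → no; 3× C (X3) → match; 1× C (X2) → no; 1× N (X1) → no; 1× O (X1) → no; 1× Cl (X1) → no.
That gives 3 matching atoms.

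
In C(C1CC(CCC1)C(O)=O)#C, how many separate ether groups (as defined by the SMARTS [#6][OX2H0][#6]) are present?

0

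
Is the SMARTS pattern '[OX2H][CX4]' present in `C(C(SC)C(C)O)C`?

The pattern [OX2H][CX4] describes a hydroxyl oxygen bound to an sp3 (X4) carbon — an aliphatic alcohol.
The molecule carries a hydroxyl group (-OH), whose atoms satisfy every constraint of the query, so the pattern matches.

Yes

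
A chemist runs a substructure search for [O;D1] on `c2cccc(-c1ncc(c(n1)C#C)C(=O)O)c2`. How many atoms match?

2

Check the 17 heavy atoms by environment: 2× n (aromatic, D2) → no; 4× c (aromatic, D3) → no; 6× c (aromatic, D2) → no; 1× C (D3) → no; 2× O (D1) → match; 1× C (D2) → no; 1× C (D1) → no.
That gives 2 matching atoms.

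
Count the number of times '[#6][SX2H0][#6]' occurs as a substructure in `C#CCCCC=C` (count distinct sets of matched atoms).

0

[#6][SX2H0][#6] is the SMARTS for a thioether: an aliphatic sulfur bridging two carbons with no H on the sulfur.
No fragment in the molecule satisfies every constraint, giving 0 matches.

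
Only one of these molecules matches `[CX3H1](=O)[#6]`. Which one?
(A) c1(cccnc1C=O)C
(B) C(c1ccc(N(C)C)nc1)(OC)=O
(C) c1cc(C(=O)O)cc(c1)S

A

[CX3H1](=O)[#6] describes an sp2 carbon with one H, double-bonded to O and single-bonded to carbon (an aldehyde).
(A) contains an aldehyde (-CHO), which satisfies every atom and bond constraint.
(B) has a methyl-ester group (-C(=O)OCH3) but the carbonyl carbon has H0, not H1.
(C) has a carboxylic acid group (-C(=O)OH) but the carbonyl carbon has H0 and is bonded to O, not H1.
So the answer is (A).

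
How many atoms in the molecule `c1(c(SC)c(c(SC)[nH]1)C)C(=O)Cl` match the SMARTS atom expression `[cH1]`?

0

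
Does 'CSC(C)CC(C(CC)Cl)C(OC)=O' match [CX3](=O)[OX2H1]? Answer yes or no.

No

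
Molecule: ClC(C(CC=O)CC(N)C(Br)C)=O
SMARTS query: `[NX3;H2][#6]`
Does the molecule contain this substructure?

The pattern [NX3;H2][#6] describes a trivalent nitrogen with two H attached to carbon — a primary amine.
The molecule carries a primary amino group (-NH2), whose atoms satisfy every constraint of the query, so the pattern matches.

Yes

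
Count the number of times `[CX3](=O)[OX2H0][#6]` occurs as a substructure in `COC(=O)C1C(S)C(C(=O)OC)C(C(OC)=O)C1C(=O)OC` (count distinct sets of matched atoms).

4

[CX3](=O)[OX2H0][#6] is the SMARTS for an ester: a carbonyl carbon bonded to an oxygen that is itself bonded to carbon (no H on that O).
The molecule carries 4 separate instances of a methyl-ester group (-C(=O)OCH3) meeting every constraint; each maps to a distinct set of atoms, giving 4 matches.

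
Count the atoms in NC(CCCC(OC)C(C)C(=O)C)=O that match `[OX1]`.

Check the 14 heavy atoms by environment: 8× C (X4) → no; 2× C (X3) → no; 2× O (X1) → match; 1× N (X3) → no; 1× O (X2) → no.
That gives 2 matching atoms.

2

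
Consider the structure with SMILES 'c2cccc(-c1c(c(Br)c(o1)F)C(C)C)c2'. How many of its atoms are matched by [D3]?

6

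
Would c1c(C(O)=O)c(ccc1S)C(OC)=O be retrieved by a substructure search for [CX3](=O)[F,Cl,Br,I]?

No

The pattern [CX3](=O)[F,Cl,Br,I] describes a carbonyl carbon bonded to a halogen — an acyl halide.
The closest candidate here is a carboxylic acid group (-C(=O)OH), but the carbonyl is bonded to -OH, not to a halogen. No other fragment satisfies the full query, so there is no match.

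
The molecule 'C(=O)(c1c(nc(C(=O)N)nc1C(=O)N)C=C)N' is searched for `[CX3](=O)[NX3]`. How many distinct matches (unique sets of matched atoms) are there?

[CX3](=O)[NX3] is the SMARTS for an amide: a carbonyl carbon bonded to a trivalent nitrogen.
The molecule carries 3 separate instances of a primary amide (-C(=O)NH2) meeting every constraint; each maps to a distinct set of atoms, giving 3 matches.

3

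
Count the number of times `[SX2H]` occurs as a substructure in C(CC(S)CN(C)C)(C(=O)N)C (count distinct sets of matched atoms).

1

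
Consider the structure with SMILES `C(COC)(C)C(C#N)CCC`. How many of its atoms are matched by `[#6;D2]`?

4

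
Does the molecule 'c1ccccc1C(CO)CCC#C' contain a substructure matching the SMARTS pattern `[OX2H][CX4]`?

Yes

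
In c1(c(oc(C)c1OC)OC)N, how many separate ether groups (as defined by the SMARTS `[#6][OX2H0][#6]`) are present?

[#6][OX2H0][#6] is the SMARTS for an ether: an aliphatic oxygen bridging two carbons with no H on the oxygen.
The molecule carries 2 separate instances of a methoxy ether (-OCH3) meeting every constraint; each maps to a distinct set of atoms, giving 2 matches.

2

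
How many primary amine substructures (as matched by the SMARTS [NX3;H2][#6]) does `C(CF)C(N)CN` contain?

2

[NX3;H2][#6] is the SMARTS for a primary amine: a trivalent nitrogen with two H attached to carbon.
The molecule carries 2 separate instances of a primary amino group (-NH2) meeting every constraint; each maps to a distinct set of atoms, giving 2 matches.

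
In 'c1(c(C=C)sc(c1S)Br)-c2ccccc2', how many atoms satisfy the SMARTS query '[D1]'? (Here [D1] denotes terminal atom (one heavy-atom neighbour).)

3

The query [D1] means: atom with exactly one heavy-atom neighbour (degree 1).
Check the 15 heavy atoms by environment: 1× s (aromatic, D2) → no; 5× c (aromatic, D3) → no; 1× Br (D1) → match; 1× C (D2) → no; 1× C (D1) → match; 1× S (D1) → match; 5× c (aromatic, D2) → no.
Summing the matching environments: 1 + 1 + 1 = 3 matching atoms.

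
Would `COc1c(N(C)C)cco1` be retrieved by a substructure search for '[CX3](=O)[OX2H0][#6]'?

No

The pattern [CX3](=O)[OX2H0][#6] describes a carbonyl carbon bonded to an oxygen that is itself bonded to carbon (no H on that O) — an ester.
The closest candidate here is a methoxy ether (-OCH3), but the ether oxygen is not adjacent to a C=O carbon. No other fragment satisfies the full query, so there is no match.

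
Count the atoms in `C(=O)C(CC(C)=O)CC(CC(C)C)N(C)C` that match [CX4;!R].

The query [CX4;!R] means: aliphatic carbon with four total connections, not in a ring.
Check the 16 heavy atoms by environment: 11× C (X4, acyclic) → match; 2× C (X3, acyclic) → no; 2× O (X1, acyclic) → no; 1× N (X3, acyclic) → no.
That gives 11 matching atoms.

11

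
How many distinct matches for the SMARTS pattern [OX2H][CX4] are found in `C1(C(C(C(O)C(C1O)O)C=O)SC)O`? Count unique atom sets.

[OX2H][CX4] is the SMARTS for an aliphatic alcohol: a hydroxyl oxygen bound to an sp3 (X4) carbon.
The molecule carries 4 separate instances of a hydroxyl group (-OH) meeting every constraint; each maps to a distinct set of atoms, giving 4 matches.

4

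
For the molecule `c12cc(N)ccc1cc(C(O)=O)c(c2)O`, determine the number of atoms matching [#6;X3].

11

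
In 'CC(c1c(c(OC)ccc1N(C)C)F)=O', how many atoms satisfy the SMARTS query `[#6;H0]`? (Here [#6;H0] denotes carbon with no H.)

5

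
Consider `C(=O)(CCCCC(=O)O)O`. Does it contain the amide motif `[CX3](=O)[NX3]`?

No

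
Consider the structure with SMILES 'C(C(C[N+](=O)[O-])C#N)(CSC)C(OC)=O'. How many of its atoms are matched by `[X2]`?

The query [X2] means: any atom with exactly two total connections (bonds + H).
Check the 15 heavy atoms by environment: 6× C (X4) → no; 1× C (X2) → match; 1× N (X1) → no; 1× C (X3) → no; 2× O (X1) → no; 1× O (X2) → match; 1× N (charge +1, X3) → no; 1× O (charge -1, X1) → no; 1× S (X2) → match.
Summing the matching environments: 1 + 1 + 1 = 3 matching atoms.

3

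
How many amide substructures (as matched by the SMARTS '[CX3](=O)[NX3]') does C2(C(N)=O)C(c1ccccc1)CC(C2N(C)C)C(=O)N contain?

[CX3](=O)[NX3] is the SMARTS for an amide: a carbonyl carbon bonded to a trivalent nitrogen.
The molecule carries 2 separate instances of a primary amide (-C(=O)NH2) meeting every constraint; each maps to a distinct set of atoms, giving 2 matches.

2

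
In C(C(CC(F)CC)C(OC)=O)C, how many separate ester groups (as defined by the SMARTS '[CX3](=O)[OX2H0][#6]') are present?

[CX3](=O)[OX2H0][#6] is the SMARTS for an ester: a carbonyl carbon bonded to an oxygen that is itself bonded to carbon (no H on that O).
Exactly one fragment in the molecule meets all constraints, giving 1 match.

1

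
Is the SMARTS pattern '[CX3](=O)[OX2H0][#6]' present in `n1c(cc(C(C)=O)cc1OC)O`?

No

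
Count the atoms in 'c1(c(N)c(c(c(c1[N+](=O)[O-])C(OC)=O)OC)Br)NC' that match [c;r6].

The query [c;r6] means: aromatic carbon that belongs to a six-membered ring.
Check the 19 heavy atoms by environment: 6× c (aromatic, in 6-ring) → match; 2× N (acyclic) → no; 1× Br (acyclic) → no; 4× C (acyclic) → no; 4× O (acyclic) → no; 1× N (charge +1, acyclic) → no; 1× O (charge -1, acyclic) → no.
That gives 6 matching atoms.

6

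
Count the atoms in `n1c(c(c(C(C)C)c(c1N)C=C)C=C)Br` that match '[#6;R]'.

Check the 15 heavy atoms by environment: 1× n (aromatic, in 6-ring) → no; 5× c (aromatic, in 6-ring) → match; 7× C (acyclic) → no; 1× Br (acyclic) → no; 1× N (acyclic) → no.
That gives 5 matching atoms.

5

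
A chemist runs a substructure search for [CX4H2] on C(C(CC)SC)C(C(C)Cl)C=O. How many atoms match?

2

The query [CX4H2] means: sp3 carbon (X4) with exactly two hydrogens.
Check the 12 heavy atoms by environment: 3× C (H3, X4) → no; 2× C (H2, X4) → match; 3× C (H1, X4) → no; 1× S (H0, X2) → no; 1× C (H1, X3) → no; 1× O (H0, X1) → no; 1× Cl (H0, X1) → no.
That gives 2 matching atoms.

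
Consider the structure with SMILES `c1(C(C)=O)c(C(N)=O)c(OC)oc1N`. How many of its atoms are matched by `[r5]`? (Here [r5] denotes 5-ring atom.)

Check the 14 heavy atoms by environment: 1× o (aromatic, in 5-ring) → match; 4× c (aromatic, in 5-ring) → match; 3× O (acyclic) → no; 4× C (acyclic) → no; 2× N (acyclic) → no.
Summing the matching environments: 1 + 4 = 5 matching atoms.

5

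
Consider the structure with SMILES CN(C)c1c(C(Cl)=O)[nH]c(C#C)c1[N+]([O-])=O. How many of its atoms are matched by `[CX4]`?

2

Check the 16 heavy atoms by environment: 1× n (aromatic, X3) → no; 4× c (aromatic, X3) → no; 2× C (X2) → no; 1× N (charge +1, X3) → no; 1× O (charge -1, X1) → no; 2× O (X1) → no; 1× C (X3) → no; 1× Cl (X1) → no; 1× N (X3) → no; 2× C (X4) → match.
That gives 2 matching atoms.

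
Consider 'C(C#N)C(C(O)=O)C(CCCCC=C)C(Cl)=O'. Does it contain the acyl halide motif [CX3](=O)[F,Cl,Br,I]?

Yes

The pattern [CX3](=O)[F,Cl,Br,I] describes a carbonyl carbon bonded to a halogen — an acyl halide.
The molecule carries an acyl chloride (-C(=O)Cl), whose atoms satisfy every constraint of the query, so the pattern matches.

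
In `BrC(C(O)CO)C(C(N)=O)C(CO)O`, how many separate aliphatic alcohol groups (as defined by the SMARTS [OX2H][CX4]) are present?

4

[OX2H][CX4] is the SMARTS for an aliphatic alcohol: a hydroxyl oxygen bound to an sp3 (X4) carbon.
The molecule carries 4 separate instances of a hydroxyl group (-OH) meeting every constraint; each maps to a distinct set of atoms, giving 4 matches.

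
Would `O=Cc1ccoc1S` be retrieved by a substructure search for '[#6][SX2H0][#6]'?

No

The pattern [#6][SX2H0][#6] describes an aliphatic sulfur bridging two carbons with no H on the sulfur — a thioether.
The closest candidate here is a thiol (-SH), but the sulfur has H1, not H0 bridging two carbons. No other fragment satisfies the full query, so there is no match.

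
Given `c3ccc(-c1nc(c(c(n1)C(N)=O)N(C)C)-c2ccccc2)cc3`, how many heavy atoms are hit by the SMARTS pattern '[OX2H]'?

The query [OX2H] means: aliphatic oxygen with two connections, one of which is H — an -OH oxygen.
Check the 24 heavy atoms by environment: 2× n (aromatic, H0, X2) → no; 6× c (aromatic, H0, X3) → no; 1× C (H0, X3) → no; 1× O (H0, X1) → no; 1× N (H2, X3) → no; 10× c (aromatic, H1, X3) → no; 1× N (H0, X3) → no; 2× C (H3, X4) → no.
No environment satisfies the query, so 0 matching atoms.

0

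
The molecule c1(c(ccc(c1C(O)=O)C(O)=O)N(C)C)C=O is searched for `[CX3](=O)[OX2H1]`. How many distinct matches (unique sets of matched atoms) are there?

2

[CX3](=O)[OX2H1] is the SMARTS for a carboxylic acid: an sp2 carbon double-bonded to O and single-bonded to an -OH oxygen.
The molecule carries 2 separate instances of a carboxylic acid group (-C(=O)OH) meeting every constraint; each maps to a distinct set of atoms, giving 2 matches.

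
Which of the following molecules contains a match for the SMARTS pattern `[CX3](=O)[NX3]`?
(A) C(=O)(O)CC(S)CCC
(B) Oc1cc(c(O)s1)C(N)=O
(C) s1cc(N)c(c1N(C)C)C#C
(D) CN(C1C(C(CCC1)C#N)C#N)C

B

[CX3](=O)[NX3] describes a carbonyl carbon bonded to a trivalent nitrogen (an amide).
(A) has a carboxylic acid group (-C(=O)OH) but the carbonyl is bonded to O, not to an NX3 nitrogen.
(B) contains a primary amide (-C(=O)NH2), which satisfies every atom and bond constraint.
(C) has a primary amino group (-NH2) but the -NH2 is not attached to a carbonyl carbon.
(D) has a nitrile (-C#N) but the nitrile N is NX1 (triple-bonded), not NX3.
So the answer is (B).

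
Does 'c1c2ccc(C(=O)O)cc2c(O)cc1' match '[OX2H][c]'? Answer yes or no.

The pattern [OX2H][c] describes a hydroxyl oxygen attached to an aromatic carbon — a phenol.
The molecule carries a hydroxyl group (-OH), whose atoms satisfy every constraint of the query, so the pattern matches.

Yes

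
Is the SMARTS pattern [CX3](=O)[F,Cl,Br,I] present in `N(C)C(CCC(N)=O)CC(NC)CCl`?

No

The pattern [CX3](=O)[F,Cl,Br,I] describes a carbonyl carbon bonded to a halogen — an acyl halide.
The closest candidate here is a chloro substituent, but the Cl is not on a carbonyl carbon. No other fragment satisfies the full query, so there is no match.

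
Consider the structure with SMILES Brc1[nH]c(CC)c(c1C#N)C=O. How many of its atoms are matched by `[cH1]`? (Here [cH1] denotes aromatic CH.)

The query [cH1] means: aromatic carbon bearing exactly one hydrogen.
Check the 12 heavy atoms by environment: 1× n (aromatic, H1) → no; 4× c (aromatic, H0) → no; 1× C (H1) → no; 1× O (H0) → no; 1× C (H2) → no; 1× C (H3) → no; 1× C (H0) → no; 1× N (H0) → no; 1× Br (H0) → no.
No environment satisfies the query, so 0 matching atoms.

0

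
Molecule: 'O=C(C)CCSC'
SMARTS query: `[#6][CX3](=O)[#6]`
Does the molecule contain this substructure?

Yes

The pattern [#6][CX3](=O)[#6] describes a carbonyl carbon (no H) flanked by two carbons — a ketone.
The molecule carries an acetyl/ketone group (-C(=O)CH3), whose atoms satisfy every constraint of the query, so the pattern matches.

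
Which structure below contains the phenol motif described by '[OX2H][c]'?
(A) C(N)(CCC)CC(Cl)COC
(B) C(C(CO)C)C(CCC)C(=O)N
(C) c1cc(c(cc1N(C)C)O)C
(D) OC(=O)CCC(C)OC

C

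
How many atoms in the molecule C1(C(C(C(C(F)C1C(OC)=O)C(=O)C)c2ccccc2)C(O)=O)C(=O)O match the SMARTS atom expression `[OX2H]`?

2

Check the 26 heavy atoms by environment: 6× C (H1, X4) → no; 4× C (H0, X3) → no; 4× O (H0, X1) → no; 2× C (H3, X4) → no; 1× O (H0, X2) → no; 1× c (aromatic, H0, X3) → no; 5× c (aromatic, H1, X3) → no; 2× O (H1, X2) → match; 1× F (H0, X1) → no.
That gives 2 matching atoms.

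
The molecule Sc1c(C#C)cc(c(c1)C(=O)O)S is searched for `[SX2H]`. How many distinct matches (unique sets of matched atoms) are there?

[SX2H] is the SMARTS for a thiol: an aliphatic sulfur with two connections, one being H.
The molecule carries 2 separate instances of a thiol (-SH) meeting every constraint; each maps to a distinct set of atoms, giving 2 matches.

2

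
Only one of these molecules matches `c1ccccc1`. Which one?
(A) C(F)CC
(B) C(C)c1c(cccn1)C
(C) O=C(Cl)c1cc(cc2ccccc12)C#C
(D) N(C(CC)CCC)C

C

c1ccccc1 describes six aromatic carbons in a ring (a benzene ring).
(A) has a methyl group (-CH3) but no six-membered all-carbon aromatic ring is present.
(B) has a methyl group (-CH3) but no six-membered all-carbon aromatic ring is present.
(C) contains the required atom environment, so the pattern matches.
(D) has a methyl group (-CH3) but no six-membered all-carbon aromatic ring is present.
So the answer is (C).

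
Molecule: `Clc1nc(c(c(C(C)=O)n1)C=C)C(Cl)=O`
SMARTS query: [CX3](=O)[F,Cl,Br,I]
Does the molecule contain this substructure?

Yes

The pattern [CX3](=O)[F,Cl,Br,I] describes a carbonyl carbon bonded to a halogen — an acyl halide.
The molecule carries an acyl chloride (-C(=O)Cl), whose atoms satisfy every constraint of the query, so the pattern matches.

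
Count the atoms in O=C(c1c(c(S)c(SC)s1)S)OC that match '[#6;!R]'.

3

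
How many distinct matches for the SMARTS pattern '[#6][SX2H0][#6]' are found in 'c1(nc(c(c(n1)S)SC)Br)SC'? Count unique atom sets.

2

[#6][SX2H0][#6] is the SMARTS for a thioether: an aliphatic sulfur bridging two carbons with no H on the sulfur.
The molecule carries 2 separate instances of a methylthio ether (-SCH3) meeting every constraint; each maps to a distinct set of atoms, giving 2 matches.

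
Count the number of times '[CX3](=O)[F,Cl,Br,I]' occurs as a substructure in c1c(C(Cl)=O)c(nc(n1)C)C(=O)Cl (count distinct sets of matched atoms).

2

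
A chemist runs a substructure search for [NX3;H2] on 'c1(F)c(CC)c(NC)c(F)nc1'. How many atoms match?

The query [NX3;H2] means: aliphatic N with 3 total connections, two of them H — an -NH2 nitrogen (amine or amide).
Check the 12 heavy atoms by environment: 1× n (aromatic, H0, X2) → no; 1× c (aromatic, H1, X3) → no; 4× c (aromatic, H0, X3) → no; 2× F (H0, X1) → no; 1× C (H2, X4) → no; 2× C (H3, X4) → no; 1× N (H1, X3) → no.
No environment satisfies the query, so 0 matching atoms.

0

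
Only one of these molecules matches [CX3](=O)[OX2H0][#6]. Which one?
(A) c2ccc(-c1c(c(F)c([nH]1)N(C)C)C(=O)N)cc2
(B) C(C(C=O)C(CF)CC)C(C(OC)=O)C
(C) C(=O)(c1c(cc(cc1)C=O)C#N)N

[CX3](=O)[OX2H0][#6] describes a carbonyl carbon bonded to an oxygen that is itself bonded to carbon (no H on that O) (an ester).
(A) has a primary amide (-C(=O)NH2) but the carbonyl is bonded to N, not to an O-C linkage.
(B) contains a methyl-ester group (-C(=O)OCH3), which satisfies every atom and bond constraint.
(C) has a primary amide (-C(=O)NH2) but the carbonyl is bonded to N, not to an O-C linkage.
So the answer is (B).

B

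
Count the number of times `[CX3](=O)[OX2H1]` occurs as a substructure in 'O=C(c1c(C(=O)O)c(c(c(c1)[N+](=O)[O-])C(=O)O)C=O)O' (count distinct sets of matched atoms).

3

[CX3](=O)[OX2H1] is the SMARTS for a carboxylic acid: an sp2 carbon double-bonded to O and single-bonded to an -OH oxygen.
The molecule carries 3 separate instances of a carboxylic acid group (-C(=O)OH) meeting every constraint; each maps to a distinct set of atoms, giving 3 matches.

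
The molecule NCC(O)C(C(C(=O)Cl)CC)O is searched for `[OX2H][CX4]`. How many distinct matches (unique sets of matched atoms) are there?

2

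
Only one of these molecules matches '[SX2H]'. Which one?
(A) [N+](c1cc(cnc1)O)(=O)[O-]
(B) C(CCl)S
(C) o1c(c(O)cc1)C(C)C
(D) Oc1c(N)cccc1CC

B

[SX2H] describes an aliphatic sulfur with two connections, one being H (a thiol).
(A) has a hydroxyl group (-OH) but it is an -OH, not an -SH.
(B) contains a thiol (-SH), which satisfies every atom and bond constraint.
(C) has a hydroxyl group (-OH) but it is an -OH, not an -SH.
(D) has a hydroxyl group (-OH) but it is an -OH, not an -SH.
So the answer is (B).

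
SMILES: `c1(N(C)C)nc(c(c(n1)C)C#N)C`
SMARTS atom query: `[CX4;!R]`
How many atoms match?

4

The query [CX4;!R] means: aliphatic carbon with four total connections, not in a ring.
Check the 13 heavy atoms by environment: 2× n (aromatic, X2, in 6-ring) → no; 4× c (aromatic, X3, in 6-ring) → no; 4× C (X4, acyclic) → match; 1× C (X2, acyclic) → no; 1× N (X1, acyclic) → no; 1× N (X3, acyclic) → no.
That gives 4 matching atoms.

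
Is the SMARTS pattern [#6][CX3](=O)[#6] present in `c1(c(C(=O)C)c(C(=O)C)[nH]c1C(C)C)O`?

Yes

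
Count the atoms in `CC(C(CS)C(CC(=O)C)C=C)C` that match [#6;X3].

3

The query [#6;X3] means: any carbon (aromatic or not) with three total connections.
Check the 13 heavy atoms by environment: 8× C (X4) → no; 1× S (X2) → no; 3× C (X3) → match; 1× O (X1) → no.
That gives 3 matching atoms.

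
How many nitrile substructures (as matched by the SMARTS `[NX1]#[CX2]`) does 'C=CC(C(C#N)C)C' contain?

1

[NX1]#[CX2] is the SMARTS for a nitrile: a nitrogen triple-bonded to a two-connected carbon.
Exactly one fragment in the molecule meets all constraints, giving 1 match.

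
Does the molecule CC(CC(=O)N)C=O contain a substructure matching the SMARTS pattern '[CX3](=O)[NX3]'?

The pattern [CX3](=O)[NX3] describes a carbonyl carbon bonded to a trivalent nitrogen — an amide.
The molecule carries a primary amide (-C(=O)NH2), whose atoms satisfy every constraint of the query, so the pattern matches.

Yes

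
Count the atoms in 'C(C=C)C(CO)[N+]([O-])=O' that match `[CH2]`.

3

The query [CH2] means: aliphatic carbon with exactly two hydrogens.
Check the 9 heavy atoms by environment: 3× C (H2) → match; 2× C (H1) → no; 1× O (H1) → no; 1× N (charge +1, H0) → no; 1× O (charge -1, H0) → no; 1× O (H0) → no.
That gives 3 matching atoms.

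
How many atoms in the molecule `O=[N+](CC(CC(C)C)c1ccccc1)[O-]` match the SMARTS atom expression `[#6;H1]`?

Check the 15 heavy atoms by environment: 2× C (H2) → no; 2× C (H1) → match; 1× N (charge +1, H0) → no; 1× O (charge -1, H0) → no; 1× O (H0) → no; 2× C (H3) → no; 1× c (aromatic, H0) → no; 5× c (aromatic, H1) → match.
Summing the matching environments: 2 + 5 = 7 matching atoms.

7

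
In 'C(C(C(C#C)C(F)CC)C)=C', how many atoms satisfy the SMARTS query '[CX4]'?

6

The query [CX4] means: C with X4: aliphatic carbon with exactly 4 total connections (bonds + H).
Check the 11 heavy atoms by environment: 6× C (X4) → match; 1× F (X1) → no; 2× C (X3) → no; 2× C (X2) → no.
That gives 6 matching atoms.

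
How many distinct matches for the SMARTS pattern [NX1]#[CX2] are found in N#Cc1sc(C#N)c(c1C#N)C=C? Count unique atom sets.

3

[NX1]#[CX2] is the SMARTS for a nitrile: a nitrogen triple-bonded to a two-connected carbon.
The molecule carries 3 separate instances of a nitrile (-C#N) meeting every constraint; each maps to a distinct set of atoms, giving 3 matches.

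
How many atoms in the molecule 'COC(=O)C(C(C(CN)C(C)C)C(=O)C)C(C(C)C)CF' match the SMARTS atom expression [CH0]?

2

The query [CH0] means: aliphatic carbon with no attached hydrogen.
Check the 21 heavy atoms by environment: 2× C (H2) → no; 6× C (H1) → no; 2× C (H0) → match; 3× O (H0) → no; 6× C (H3) → no; 1× N (H2) → no; 1× F (H0) → no.
That gives 2 matching atoms.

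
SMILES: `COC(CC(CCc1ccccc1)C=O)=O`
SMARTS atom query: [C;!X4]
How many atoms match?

2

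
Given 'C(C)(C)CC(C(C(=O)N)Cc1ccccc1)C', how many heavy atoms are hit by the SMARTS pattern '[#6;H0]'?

2

The query [#6;H0] means: any carbon with no attached hydrogen.
Check the 17 heavy atoms by environment: 2× C (H2) → no; 3× C (H1) → no; 1× c (aromatic, H0) → match; 5× c (aromatic, H1) → no; 1× C (H0) → match; 1× O (H0) → no; 1× N (H2) → no; 3× C (H3) → no.
Summing the matching environments: 1 + 1 = 2 matching atoms.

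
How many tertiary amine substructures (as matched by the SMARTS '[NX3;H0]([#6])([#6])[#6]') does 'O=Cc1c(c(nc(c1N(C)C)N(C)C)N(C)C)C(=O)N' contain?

[NX3;H0]([#6])([#6])[#6] is the SMARTS for a tertiary amine: a trivalent nitrogen with no H, bonded to three carbons.
The molecule carries 3 separate instances of a dimethylamino group (-N(CH3)2) meeting every constraint; each maps to a distinct set of atoms, giving 3 matches.

3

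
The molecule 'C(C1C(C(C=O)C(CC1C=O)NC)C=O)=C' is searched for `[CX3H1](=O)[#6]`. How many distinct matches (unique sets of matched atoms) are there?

3

[CX3H1](=O)[#6] is the SMARTS for an aldehyde: an sp2 carbon with one H, double-bonded to O and single-bonded to carbon.
The molecule carries 3 separate instances of an aldehyde (-CHO) meeting every constraint; each maps to a distinct set of atoms, giving 3 matches.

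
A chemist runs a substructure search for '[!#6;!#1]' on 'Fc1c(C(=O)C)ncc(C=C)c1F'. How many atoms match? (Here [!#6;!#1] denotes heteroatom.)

The query [!#6;!#1] means: not carbon and not hydrogen — any heteroatom.
Check the 13 heavy atoms by environment: 1× n (aromatic) → match; 5× c (aromatic) → no; 4× C → no; 1× O → match; 2× F → match.
Summing the matching environments: 1 + 1 + 2 = 4 matching atoms.

4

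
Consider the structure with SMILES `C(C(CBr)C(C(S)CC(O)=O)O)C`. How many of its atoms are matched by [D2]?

3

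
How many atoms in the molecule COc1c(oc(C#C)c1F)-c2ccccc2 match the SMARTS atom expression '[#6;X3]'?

10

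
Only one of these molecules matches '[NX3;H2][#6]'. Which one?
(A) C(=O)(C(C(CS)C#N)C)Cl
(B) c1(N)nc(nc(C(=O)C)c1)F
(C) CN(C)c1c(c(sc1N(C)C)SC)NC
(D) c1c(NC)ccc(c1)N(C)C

B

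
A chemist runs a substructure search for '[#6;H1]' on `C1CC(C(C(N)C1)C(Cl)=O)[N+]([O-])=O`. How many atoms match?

3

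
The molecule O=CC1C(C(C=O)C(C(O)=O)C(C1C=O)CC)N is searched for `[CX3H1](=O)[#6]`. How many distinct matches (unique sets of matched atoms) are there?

3

[CX3H1](=O)[#6] is the SMARTS for an aldehyde: an sp2 carbon with one H, double-bonded to O and single-bonded to carbon.
The molecule carries 3 separate instances of an aldehyde (-CHO) meeting every constraint; each maps to a distinct set of atoms, giving 3 matches.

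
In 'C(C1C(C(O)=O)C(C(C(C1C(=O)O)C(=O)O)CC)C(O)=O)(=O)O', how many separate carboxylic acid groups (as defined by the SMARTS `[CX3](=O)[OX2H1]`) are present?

[CX3](=O)[OX2H1] is the SMARTS for a carboxylic acid: an sp2 carbon double-bonded to O and single-bonded to an -OH oxygen.
The molecule carries 5 separate instances of a carboxylic acid group (-C(=O)OH) meeting every constraint; each maps to a distinct set of atoms, giving 5 matches.

5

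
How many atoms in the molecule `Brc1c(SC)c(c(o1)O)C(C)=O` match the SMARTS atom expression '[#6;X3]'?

Check the 12 heavy atoms by environment: 1× o (aromatic, X2) → no; 4× c (aromatic, X3) → match; 1× C (X3) → match; 1× O (X1) → no; 2× C (X4) → no; 1× O (X2) → no; 1× Br (X1) → no; 1× S (X2) → no.
Summing the matching environments: 4 + 1 = 5 matching atoms.

5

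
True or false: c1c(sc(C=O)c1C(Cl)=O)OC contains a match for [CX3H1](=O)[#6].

True

The pattern [CX3H1](=O)[#6] describes an sp2 carbon with one H, double-bonded to O and single-bonded to carbon — an aldehyde.
The molecule carries an aldehyde (-CHO), whose atoms satisfy every constraint of the query, so the pattern matches.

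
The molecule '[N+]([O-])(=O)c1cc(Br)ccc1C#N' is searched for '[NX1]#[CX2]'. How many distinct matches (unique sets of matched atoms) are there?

[NX1]#[CX2] is the SMARTS for a nitrile: a nitrogen triple-bonded to a two-connected carbon.
Exactly one fragment in the molecule meets all constraints, giving 1 match.

1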